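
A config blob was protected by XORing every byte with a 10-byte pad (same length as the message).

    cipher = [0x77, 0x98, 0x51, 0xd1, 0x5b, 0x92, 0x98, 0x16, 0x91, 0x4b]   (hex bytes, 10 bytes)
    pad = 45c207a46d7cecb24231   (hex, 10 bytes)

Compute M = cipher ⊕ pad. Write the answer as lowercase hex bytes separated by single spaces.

32 5a 56 75 36 ee 74 a4 d3 7a

XOR is its own inverse, so applying the key byte-wise gives the result directly.
77 ⊕ 45 = 32
98 ⊕ c2 = 5a
51 ⊕ 07 = 56
d1 ⊕ a4 = 75
5b ⊕ 6d = 36
92 ⊕ 7c = ee
98 ⊕ ec = 74
16 ⊕ b2 = a4
91 ⊕ 42 = d3
4b ⊕ 31 = 7a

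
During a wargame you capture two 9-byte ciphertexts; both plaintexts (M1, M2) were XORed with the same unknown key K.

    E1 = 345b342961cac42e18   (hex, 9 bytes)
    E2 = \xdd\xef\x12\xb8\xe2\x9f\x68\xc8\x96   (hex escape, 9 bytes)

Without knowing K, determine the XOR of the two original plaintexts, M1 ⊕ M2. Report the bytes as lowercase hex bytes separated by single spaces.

e9 b4 26 91 83 55 ac e6 8e

E1 ⊕ E2 = (M1 ⊕ K) ⊕ (M2 ⊕ K) = M1 ⊕ M2 — the shared key cancels under XOR.
byte 0:  52 xor 221 = 233
byte 1:  91 xor 239 = 180
byte 2:  52 xor  18 =  38
byte 3:  41 xor 184 = 145
byte 4:  97 xor 226 = 131
byte 5: 202 xor 159 =  85
byte 6: 196 xor 104 = 172
byte 7:  46 xor 200 = 230
byte 8:  24 xor 150 = 142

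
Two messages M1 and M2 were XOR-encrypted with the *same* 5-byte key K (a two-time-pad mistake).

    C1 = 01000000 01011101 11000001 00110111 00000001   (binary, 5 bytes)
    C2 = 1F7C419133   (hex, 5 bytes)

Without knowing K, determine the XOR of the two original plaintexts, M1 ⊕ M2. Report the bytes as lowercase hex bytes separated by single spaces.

5f 21 80 a6 32

C1 ⊕ C2 = (M1 ⊕ K) ⊕ (M2 ⊕ K) = M1 ⊕ M2 — the shared key cancels under XOR.
byte 0: 40 ⊕ 1f = 5f
byte 1: 5d ⊕ 7c = 21
byte 2: c1 ⊕ 41 = 80
byte 3: 37 ⊕ 91 = a6
byte 4: 01 ⊕ 33 = 32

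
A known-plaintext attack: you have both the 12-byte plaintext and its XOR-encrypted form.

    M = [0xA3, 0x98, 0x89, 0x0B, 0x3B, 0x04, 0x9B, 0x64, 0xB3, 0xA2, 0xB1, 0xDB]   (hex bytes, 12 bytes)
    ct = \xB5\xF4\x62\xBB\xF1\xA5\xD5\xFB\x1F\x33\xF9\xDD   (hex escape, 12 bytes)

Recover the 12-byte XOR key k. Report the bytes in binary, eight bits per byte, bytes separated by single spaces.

00010110 01101100 11101011 10110000 11001010 10100001 01001110 10011111 10101100 10010001 01001000 00000110

Since ct = M ⊕ k, XORing both sides with M gives k = M ⊕ ct.
a3 XOR b5 = 16
98 XOR f4 = 6c
89 XOR 62 = eb
0b XOR bb = b0
3b XOR f1 = ca
04 XOR a5 = a1
9b XOR d5 = 4e
64 XOR fb = 9f
b3 XOR 1f = ac
a2 XOR 33 = 91
b1 XOR f9 = 48
db XOR dd = 06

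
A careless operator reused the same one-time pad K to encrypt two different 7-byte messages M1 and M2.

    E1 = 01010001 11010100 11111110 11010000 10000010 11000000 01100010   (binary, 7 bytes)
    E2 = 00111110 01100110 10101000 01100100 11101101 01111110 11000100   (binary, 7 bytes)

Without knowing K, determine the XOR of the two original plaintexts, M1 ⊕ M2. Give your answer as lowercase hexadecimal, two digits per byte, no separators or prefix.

6fb256b46fbea6

E1 ⊕ E2 = (M1 ⊕ K) ⊕ (M2 ⊕ K) = M1 ⊕ M2 — the shared key cancels under XOR.
byte 0: 51 ⊕ 3e = 6f
byte 1: d4 ⊕ 66 = b2
byte 2: fe ⊕ a8 = 56
byte 3: d0 ⊕ 64 = b4
byte 4: 82 ⊕ ed = 6f
byte 5: c0 ⊕ 7e = be
byte 6: 62 ⊕ c4 = a6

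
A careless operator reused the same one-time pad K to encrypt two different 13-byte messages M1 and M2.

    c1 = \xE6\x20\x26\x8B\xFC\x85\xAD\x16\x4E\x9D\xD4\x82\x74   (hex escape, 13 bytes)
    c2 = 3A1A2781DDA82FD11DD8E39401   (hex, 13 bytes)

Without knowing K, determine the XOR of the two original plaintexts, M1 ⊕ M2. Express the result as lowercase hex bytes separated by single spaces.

c1 ⊕ c2 = (M1 ⊕ K) ⊕ (M2 ⊕ K) = M1 ⊕ M2 — the shared key cancels under XOR.
e6 ^ 3a = dc
20 ^ 1a = 3a
26 ^ 27 = 01
8b ^ 81 = 0a
fc ^ dd = 21
85 ^ a8 = 2d
ad ^ 2f = 82
16 ^ d1 = c7
4e ^ 1d = 53
9d ^ d8 = 45
d4 ^ e3 = 37
82 ^ 94 = 16
74 ^ 01 = 75

dc 3a 01 0a 21 2d 82 c7 53 45 37 16 75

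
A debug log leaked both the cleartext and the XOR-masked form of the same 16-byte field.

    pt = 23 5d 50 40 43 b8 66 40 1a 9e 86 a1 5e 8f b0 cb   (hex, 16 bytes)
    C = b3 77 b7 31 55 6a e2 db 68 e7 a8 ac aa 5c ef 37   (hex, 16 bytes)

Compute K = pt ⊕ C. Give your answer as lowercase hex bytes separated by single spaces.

Since C = pt ⊕ K, XORing both sides with pt gives K = pt ⊕ C.
byte 0: 23 xor b3 = 90
byte 1: 5d xor 77 = 2a
byte 2: 50 xor b7 = e7
byte 3: 40 xor 31 = 71
byte 4: 43 xor 55 = 16
byte 5: b8 xor 6a = d2
byte 6: 66 xor e2 = 84
byte 7: 40 xor db = 9b
byte 8: 1a xor 68 = 72
byte 9: 9e xor e7 = 79
byte 10: 86 xor a8 = 2e
byte 11: a1 xor ac = 0d
byte 12: 5e xor aa = f4
byte 13: 8f xor 5c = d3
byte 14: b0 xor ef = 5f
byte 15: cb xor 37 = fc

90 2a e7 71 16 d2 84 9b 72 79 2e 0d f4 d3 5f fc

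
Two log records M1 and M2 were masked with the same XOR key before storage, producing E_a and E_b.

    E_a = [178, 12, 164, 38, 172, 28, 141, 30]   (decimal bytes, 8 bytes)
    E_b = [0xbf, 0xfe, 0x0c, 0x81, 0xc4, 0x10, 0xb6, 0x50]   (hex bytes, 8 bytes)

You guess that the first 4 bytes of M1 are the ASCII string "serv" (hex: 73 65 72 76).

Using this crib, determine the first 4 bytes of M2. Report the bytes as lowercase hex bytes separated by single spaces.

7e 97 da d1

First, E_a ⊕ E_b = (M1 ⊕ K) ⊕ (M2 ⊕ K) = M1 ⊕ M2, so the key drops out. Then M2 = (M1 ⊕ M2) ⊕ M1 over the first 4 bytes.
byte 0: (b2 XOR bf) XOR 73 = 0d XOR 73 = 7e
byte 1: (0c XOR fe) XOR 65 = f2 XOR 65 = 97
byte 2: (a4 XOR 0c) XOR 72 = a8 XOR 72 = da
byte 3: (26 XOR 81) XOR 76 = a7 XOR 76 = d1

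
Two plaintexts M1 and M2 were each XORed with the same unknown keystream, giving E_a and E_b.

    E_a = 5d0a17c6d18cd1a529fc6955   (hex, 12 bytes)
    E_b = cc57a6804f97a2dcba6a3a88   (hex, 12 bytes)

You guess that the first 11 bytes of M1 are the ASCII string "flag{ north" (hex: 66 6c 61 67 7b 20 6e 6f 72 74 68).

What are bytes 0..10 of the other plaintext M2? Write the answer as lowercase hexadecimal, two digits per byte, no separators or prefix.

f731d021e53b1d16e1e23b

First, E_a ⊕ E_b = (M1 ⊕ K) ⊕ (M2 ⊕ K) = M1 ⊕ M2, so the key drops out. Then M2 = (M1 ⊕ M2) ⊕ M1 over the first 11 bytes.
byte 0: (5d ^ cc) ^ 66 = 91 ^ 66 = f7
byte 1: (0a ^ 57) ^ 6c = 5d ^ 6c = 31
byte 2: (17 ^ a6) ^ 61 = b1 ^ 61 = d0
byte 3: (c6 ^ 80) ^ 67 = 46 ^ 67 = 21
byte 4: (d1 ^ 4f) ^ 7b = 9e ^ 7b = e5
byte 5: (8c ^ 97) ^ 20 = 1b ^ 20 = 3b
byte 6: (d1 ^ a2) ^ 6e = 73 ^ 6e = 1d
byte 7: (a5 ^ dc) ^ 6f = 79 ^ 6f = 16
byte 8: (29 ^ ba) ^ 72 = 93 ^ 72 = e1
byte 9: (fc ^ 6a) ^ 74 = 96 ^ 74 = e2
byte 10: (69 ^ 3a) ^ 68 = 53 ^ 68 = 3b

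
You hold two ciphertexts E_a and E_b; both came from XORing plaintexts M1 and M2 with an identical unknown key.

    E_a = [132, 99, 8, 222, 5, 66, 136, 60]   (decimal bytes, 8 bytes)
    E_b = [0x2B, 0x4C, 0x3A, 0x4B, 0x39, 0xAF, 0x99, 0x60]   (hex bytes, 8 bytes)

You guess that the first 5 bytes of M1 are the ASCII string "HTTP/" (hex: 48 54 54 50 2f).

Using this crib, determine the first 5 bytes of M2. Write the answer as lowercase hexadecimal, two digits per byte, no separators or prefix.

First, E_a ⊕ E_b = (M1 ⊕ K) ⊕ (M2 ⊕ K) = M1 ⊕ M2, so the key drops out. Then M2 = (M1 ⊕ M2) ⊕ M1 over the first 5 bytes.
byte 0: (84 xor 2b) xor 48 = af xor 48 = e7
byte 1: (63 xor 4c) xor 54 = 2f xor 54 = 7b
byte 2: (08 xor 3a) xor 54 = 32 xor 54 = 66
byte 3: (de xor 4b) xor 50 = 95 xor 50 = c5
byte 4: (05 xor 39) xor 2f = 3c xor 2f = 13

e77b66c513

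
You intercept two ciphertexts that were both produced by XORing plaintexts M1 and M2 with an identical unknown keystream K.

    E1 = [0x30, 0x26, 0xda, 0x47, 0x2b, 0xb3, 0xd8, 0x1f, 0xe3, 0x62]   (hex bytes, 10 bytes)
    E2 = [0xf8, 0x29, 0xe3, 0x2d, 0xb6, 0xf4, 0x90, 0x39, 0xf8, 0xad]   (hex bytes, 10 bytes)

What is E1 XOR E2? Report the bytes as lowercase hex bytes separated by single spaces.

E1 ⊕ E2 = (M1 ⊕ K) ⊕ (M2 ⊕ K) = M1 ⊕ M2 — the shared key cancels under XOR.
00110000 xor 11111000 = 11001000
00100110 xor 00101001 = 00001111
11011010 xor 11100011 = 00111001
01000111 xor 00101101 = 01101010
00101011 xor 10110110 = 10011101
10110011 xor 11110100 = 01000111
11011000 xor 10010000 = 01001000
00011111 xor 00111001 = 00100110
11100011 xor 11111000 = 00011011
01100010 xor 10101101 = 11001111

c8 0f 39 6a 9d 47 48 26 1b cf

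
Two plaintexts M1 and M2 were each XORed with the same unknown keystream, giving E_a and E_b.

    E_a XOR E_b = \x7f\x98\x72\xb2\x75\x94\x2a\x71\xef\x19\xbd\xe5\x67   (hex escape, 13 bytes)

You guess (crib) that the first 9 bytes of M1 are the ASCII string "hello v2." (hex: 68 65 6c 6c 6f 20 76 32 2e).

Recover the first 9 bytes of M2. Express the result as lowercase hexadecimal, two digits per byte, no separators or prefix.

Since E_a ⊕ E_b = M1 ⊕ M2, XORing with the guessed M1 bytes yields the corresponding M2 bytes: M2 = (E_a ⊕ E_b) ⊕ M1.
127 xor 104 =  23
152 xor 101 = 253
114 xor 108 =  30
178 xor 108 = 222
117 xor 111 =  26
148 xor  32 = 180
 42 xor 118 =  92
113 xor  50 =  67
239 xor  46 = 193

17fd1ede1ab45c43c1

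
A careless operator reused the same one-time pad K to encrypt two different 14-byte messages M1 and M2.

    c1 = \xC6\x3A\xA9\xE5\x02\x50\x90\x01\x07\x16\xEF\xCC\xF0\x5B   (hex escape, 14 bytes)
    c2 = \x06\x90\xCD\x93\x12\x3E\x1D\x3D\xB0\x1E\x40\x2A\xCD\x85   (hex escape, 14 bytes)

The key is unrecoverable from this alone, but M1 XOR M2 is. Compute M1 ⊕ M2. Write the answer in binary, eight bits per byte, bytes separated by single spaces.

11000000 10101010 01100100 01110110 00010000 01101110 10001101 00111100 10110111 00001000 10101111 11100110 00111101 11011110

c1 ⊕ c2 = (M1 ⊕ K) ⊕ (M2 ⊕ K) = M1 ⊕ M2 — the shared key cancels under XOR.
11000110 ⊕ 00000110 = 11000000
00111010 ⊕ 10010000 = 10101010
10101001 ⊕ 11001101 = 01100100
11100101 ⊕ 10010011 = 01110110
00000010 ⊕ 00010010 = 00010000
01010000 ⊕ 00111110 = 01101110
10010000 ⊕ 00011101 = 10001101
00000001 ⊕ 00111101 = 00111100
00000111 ⊕ 10110000 = 10110111
00010110 ⊕ 00011110 = 00001000
11101111 ⊕ 01000000 = 10101111
11001100 ⊕ 00101010 = 11100110
11110000 ⊕ 11001101 = 00111101
01011011 ⊕ 10000101 = 11011110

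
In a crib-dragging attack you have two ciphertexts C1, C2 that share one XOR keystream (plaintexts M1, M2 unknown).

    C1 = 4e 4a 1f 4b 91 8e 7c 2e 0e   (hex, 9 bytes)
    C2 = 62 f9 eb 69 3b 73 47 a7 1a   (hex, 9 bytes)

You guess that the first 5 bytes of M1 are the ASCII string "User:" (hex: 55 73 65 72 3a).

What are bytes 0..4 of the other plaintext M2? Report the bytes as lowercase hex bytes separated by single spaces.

First, C1 ⊕ C2 = (M1 ⊕ K) ⊕ (M2 ⊕ K) = M1 ⊕ M2, so the key drops out. Then M2 = (M1 ⊕ M2) ⊕ M1 over the first 5 bytes.
byte 0: (4e xor 62) xor 55 = 2c xor 55 = 79
byte 1: (4a xor f9) xor 73 = b3 xor 73 = c0
byte 2: (1f xor eb) xor 65 = f4 xor 65 = 91
byte 3: (4b xor 69) xor 72 = 22 xor 72 = 50
byte 4: (91 xor 3b) xor 3a = aa xor 3a = 90

79 c0 91 50 90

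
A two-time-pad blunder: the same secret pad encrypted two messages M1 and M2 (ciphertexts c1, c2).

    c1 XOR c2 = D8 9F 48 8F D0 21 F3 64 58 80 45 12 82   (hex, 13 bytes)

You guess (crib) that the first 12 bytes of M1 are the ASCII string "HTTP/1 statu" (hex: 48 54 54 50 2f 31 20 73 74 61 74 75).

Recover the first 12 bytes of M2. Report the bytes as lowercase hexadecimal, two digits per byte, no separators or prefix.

Since c1 ⊕ c2 = M1 ⊕ M2, XORing with the guessed M1 bytes yields the corresponding M2 bytes: M2 = (c1 ⊕ c2) ⊕ M1.
byte 0: d8 ⊕ 48 = 90
byte 1: 9f ⊕ 54 = cb
byte 2: 48 ⊕ 54 = 1c
byte 3: 8f ⊕ 50 = df
byte 4: d0 ⊕ 2f = ff
byte 5: 21 ⊕ 31 = 10
byte 6: f3 ⊕ 20 = d3
byte 7: 64 ⊕ 73 = 17
byte 8: 58 ⊕ 74 = 2c
byte 9: 80 ⊕ 61 = e1
byte 10: 45 ⊕ 74 = 31
byte 11: 12 ⊕ 75 = 67

90cb1cdfff10d3172ce13167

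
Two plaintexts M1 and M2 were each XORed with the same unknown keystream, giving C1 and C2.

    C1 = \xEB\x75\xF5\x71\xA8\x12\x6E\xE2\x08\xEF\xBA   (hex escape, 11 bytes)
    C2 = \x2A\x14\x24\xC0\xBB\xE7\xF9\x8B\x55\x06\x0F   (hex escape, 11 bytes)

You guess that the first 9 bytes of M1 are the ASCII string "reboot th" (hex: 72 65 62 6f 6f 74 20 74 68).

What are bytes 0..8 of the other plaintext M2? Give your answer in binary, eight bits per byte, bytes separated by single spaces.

First, C1 ⊕ C2 = (M1 ⊕ K) ⊕ (M2 ⊕ K) = M1 ⊕ M2, so the key drops out. Then M2 = (M1 ⊕ M2) ⊕ M1 over the first 9 bytes.
byte 0: (eb xor 2a) xor 72 = c1 xor 72 = b3
byte 1: (75 xor 14) xor 65 = 61 xor 65 = 04
byte 2: (f5 xor 24) xor 62 = d1 xor 62 = b3
byte 3: (71 xor c0) xor 6f = b1 xor 6f = de
byte 4: (a8 xor bb) xor 6f = 13 xor 6f = 7c
byte 5: (12 xor e7) xor 74 = f5 xor 74 = 81
byte 6: (6e xor f9) xor 20 = 97 xor 20 = b7
byte 7: (e2 xor 8b) xor 74 = 69 xor 74 = 1d
byte 8: (08 xor 55) xor 68 = 5d xor 68 = 35

10110011 00000100 10110011 11011110 01111100 10000001 10110111 00011101 00110101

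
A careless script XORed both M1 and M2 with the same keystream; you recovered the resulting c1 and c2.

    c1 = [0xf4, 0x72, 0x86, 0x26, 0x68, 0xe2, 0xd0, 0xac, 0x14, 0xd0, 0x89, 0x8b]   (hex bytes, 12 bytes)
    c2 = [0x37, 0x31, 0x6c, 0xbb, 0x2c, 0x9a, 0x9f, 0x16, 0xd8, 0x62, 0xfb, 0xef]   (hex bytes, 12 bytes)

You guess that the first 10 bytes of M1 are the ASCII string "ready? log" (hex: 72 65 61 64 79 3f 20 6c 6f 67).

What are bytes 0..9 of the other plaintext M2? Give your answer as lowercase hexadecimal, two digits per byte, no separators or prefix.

First, c1 ⊕ c2 = (M1 ⊕ K) ⊕ (M2 ⊕ K) = M1 ⊕ M2, so the key drops out. Then M2 = (M1 ⊕ M2) ⊕ M1 over the first 10 bytes.
byte 0: (f4 ^ 37) ^ 72 = c3 ^ 72 = b1
byte 1: (72 ^ 31) ^ 65 = 43 ^ 65 = 26
byte 2: (86 ^ 6c) ^ 61 = ea ^ 61 = 8b
byte 3: (26 ^ bb) ^ 64 = 9d ^ 64 = f9
byte 4: (68 ^ 2c) ^ 79 = 44 ^ 79 = 3d
byte 5: (e2 ^ 9a) ^ 3f = 78 ^ 3f = 47
byte 6: (d0 ^ 9f) ^ 20 = 4f ^ 20 = 6f
byte 7: (ac ^ 16) ^ 6c = ba ^ 6c = d6
byte 8: (14 ^ d8) ^ 6f = cc ^ 6f = a3
byte 9: (d0 ^ 62) ^ 67 = b2 ^ 67 = d5

b1268bf93d476fd6a3d5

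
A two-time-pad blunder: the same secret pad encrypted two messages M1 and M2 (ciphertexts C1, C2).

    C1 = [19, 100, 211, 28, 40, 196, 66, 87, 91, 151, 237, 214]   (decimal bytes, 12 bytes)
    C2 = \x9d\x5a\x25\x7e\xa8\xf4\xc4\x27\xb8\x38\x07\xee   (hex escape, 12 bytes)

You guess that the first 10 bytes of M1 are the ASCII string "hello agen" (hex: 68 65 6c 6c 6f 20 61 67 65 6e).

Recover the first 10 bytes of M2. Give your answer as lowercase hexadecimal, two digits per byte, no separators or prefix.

e65b9a0eef10e71786c1

First, C1 ⊕ C2 = (M1 ⊕ K) ⊕ (M2 ⊕ K) = M1 ⊕ M2, so the key drops out. Then M2 = (M1 ⊕ M2) ⊕ M1 over the first 10 bytes.
byte 0: (13 ⊕ 9d) ⊕ 68 = 8e ⊕ 68 = e6
byte 1: (64 ⊕ 5a) ⊕ 65 = 3e ⊕ 65 = 5b
byte 2: (d3 ⊕ 25) ⊕ 6c = f6 ⊕ 6c = 9a
byte 3: (1c ⊕ 7e) ⊕ 6c = 62 ⊕ 6c = 0e
byte 4: (28 ⊕ a8) ⊕ 6f = 80 ⊕ 6f = ef
byte 5: (c4 ⊕ f4) ⊕ 20 = 30 ⊕ 20 = 10
byte 6: (42 ⊕ c4) ⊕ 61 = 86 ⊕ 61 = e7
byte 7: (57 ⊕ 27) ⊕ 67 = 70 ⊕ 67 = 17
byte 8: (5b ⊕ b8) ⊕ 65 = e3 ⊕ 65 = 86
byte 9: (97 ⊕ 38) ⊕ 6e = af ⊕ 6e = c1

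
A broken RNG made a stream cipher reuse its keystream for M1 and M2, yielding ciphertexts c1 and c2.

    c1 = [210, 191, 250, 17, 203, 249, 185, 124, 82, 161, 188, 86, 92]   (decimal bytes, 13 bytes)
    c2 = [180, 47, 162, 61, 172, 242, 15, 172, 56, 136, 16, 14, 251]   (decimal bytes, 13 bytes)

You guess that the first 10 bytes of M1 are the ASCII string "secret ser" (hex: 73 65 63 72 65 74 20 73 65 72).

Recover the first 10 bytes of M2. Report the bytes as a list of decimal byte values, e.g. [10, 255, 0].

[21, 245, 59, 94, 2, 127, 150, 163, 15, 91]

First, c1 ⊕ c2 = (M1 ⊕ K) ⊕ (M2 ⊕ K) = M1 ⊕ M2, so the key drops out. Then M2 = (M1 ⊕ M2) ⊕ M1 over the first 10 bytes.
byte 0: (d2 ⊕ b4) ⊕ 73 = 66 ⊕ 73 = 15
byte 1: (bf ⊕ 2f) ⊕ 65 = 90 ⊕ 65 = f5
byte 2: (fa ⊕ a2) ⊕ 63 = 58 ⊕ 63 = 3b
byte 3: (11 ⊕ 3d) ⊕ 72 = 2c ⊕ 72 = 5e
byte 4: (cb ⊕ ac) ⊕ 65 = 67 ⊕ 65 = 02
byte 5: (f9 ⊕ f2) ⊕ 74 = 0b ⊕ 74 = 7f
byte 6: (b9 ⊕ 0f) ⊕ 20 = b6 ⊕ 20 = 96
byte 7: (7c ⊕ ac) ⊕ 73 = d0 ⊕ 73 = a3
byte 8: (52 ⊕ 38) ⊕ 65 = 6a ⊕ 65 = 0f
byte 9: (a1 ⊕ 88) ⊕ 72 = 29 ⊕ 72 = 5b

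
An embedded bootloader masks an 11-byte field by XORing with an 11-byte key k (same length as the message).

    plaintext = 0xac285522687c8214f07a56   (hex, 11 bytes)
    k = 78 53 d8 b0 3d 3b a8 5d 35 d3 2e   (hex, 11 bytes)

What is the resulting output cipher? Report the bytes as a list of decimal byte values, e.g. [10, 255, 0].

XOR is its own inverse, so applying the key byte-wise gives the result directly.
byte 0: ac ^ 78 = d4
byte 1: 28 ^ 53 = 7b
byte 2: 55 ^ d8 = 8d
byte 3: 22 ^ b0 = 92
byte 4: 68 ^ 3d = 55
byte 5: 7c ^ 3b = 47
byte 6: 82 ^ a8 = 2a
byte 7: 14 ^ 5d = 49
byte 8: f0 ^ 35 = c5
byte 9: 7a ^ d3 = a9
byte 10: 56 ^ 2e = 78

[212, 123, 141, 146, 85, 71, 42, 73, 197, 169, 120]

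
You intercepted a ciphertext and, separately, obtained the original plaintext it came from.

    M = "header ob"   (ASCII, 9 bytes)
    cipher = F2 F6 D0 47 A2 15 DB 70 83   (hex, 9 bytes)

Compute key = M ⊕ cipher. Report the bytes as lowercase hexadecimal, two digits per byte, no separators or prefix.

9a93b123c767fb1fe1

Since cipher = M ⊕ key, XORing both sides with M gives key = M ⊕ cipher.
byte 0: 68 XOR f2 = 9a
byte 1: 65 XOR f6 = 93
byte 2: 61 XOR d0 = b1
byte 3: 64 XOR 47 = 23
byte 4: 65 XOR a2 = c7
byte 5: 72 XOR 15 = 67
byte 6: 20 XOR db = fb
byte 7: 6f XOR 70 = 1f
byte 8: 62 XOR 83 = e1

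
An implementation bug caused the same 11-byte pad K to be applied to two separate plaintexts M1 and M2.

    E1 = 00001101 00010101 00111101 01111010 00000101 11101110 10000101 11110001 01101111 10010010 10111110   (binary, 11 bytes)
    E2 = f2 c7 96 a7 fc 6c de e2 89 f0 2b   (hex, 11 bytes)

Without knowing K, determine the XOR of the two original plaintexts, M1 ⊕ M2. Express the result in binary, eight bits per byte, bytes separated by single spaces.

E1 ⊕ E2 = (M1 ⊕ K) ⊕ (M2 ⊕ K) = M1 ⊕ M2 — the shared key cancels under XOR.
 13 ^ 242 = 255
 21 ^ 199 = 210
 61 ^ 150 = 171
122 ^ 167 = 221
  5 ^ 252 = 249
238 ^ 108 = 130
133 ^ 222 =  91
241 ^ 226 =  19
111 ^ 137 = 230
146 ^ 240 =  98
190 ^  43 = 149

11111111 11010010 10101011 11011101 11111001 10000010 01011011 00010011 11100110 01100010 10010101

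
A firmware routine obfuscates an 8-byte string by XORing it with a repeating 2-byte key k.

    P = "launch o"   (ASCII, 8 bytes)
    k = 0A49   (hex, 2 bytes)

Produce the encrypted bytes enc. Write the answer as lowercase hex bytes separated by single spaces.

66 28 7f 27 69 21 2a 26

The 2-byte key repeats, so the effective keystream is 0a 49 0a 49 0a 49 0a 49.
byte 0: 6c xor 0a = 66
byte 1: 61 xor 49 = 28
byte 2: 75 xor 0a = 7f
byte 3: 6e xor 49 = 27
byte 4: 63 xor 0a = 69
byte 5: 68 xor 49 = 21
byte 6: 20 xor 0a = 2a
byte 7: 6f xor 49 = 26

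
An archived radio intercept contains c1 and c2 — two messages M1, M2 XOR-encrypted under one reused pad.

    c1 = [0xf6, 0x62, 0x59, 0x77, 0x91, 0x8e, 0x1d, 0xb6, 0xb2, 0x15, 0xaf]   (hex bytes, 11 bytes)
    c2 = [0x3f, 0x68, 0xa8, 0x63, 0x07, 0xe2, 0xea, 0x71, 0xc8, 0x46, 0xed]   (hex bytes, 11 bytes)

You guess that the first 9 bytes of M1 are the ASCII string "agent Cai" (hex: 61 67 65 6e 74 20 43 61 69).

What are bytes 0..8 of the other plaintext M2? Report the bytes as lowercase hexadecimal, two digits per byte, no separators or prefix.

a86d947ae24cb4a613

First, c1 ⊕ c2 = (M1 ⊕ K) ⊕ (M2 ⊕ K) = M1 ⊕ M2, so the key drops out. Then M2 = (M1 ⊕ M2) ⊕ M1 over the first 9 bytes.
byte 0: (f6 ⊕ 3f) ⊕ 61 = c9 ⊕ 61 = a8
byte 1: (62 ⊕ 68) ⊕ 67 = 0a ⊕ 67 = 6d
byte 2: (59 ⊕ a8) ⊕ 65 = f1 ⊕ 65 = 94
byte 3: (77 ⊕ 63) ⊕ 6e = 14 ⊕ 6e = 7a
byte 4: (91 ⊕ 07) ⊕ 74 = 96 ⊕ 74 = e2
byte 5: (8e ⊕ e2) ⊕ 20 = 6c ⊕ 20 = 4c
byte 6: (1d ⊕ ea) ⊕ 43 = f7 ⊕ 43 = b4
byte 7: (b6 ⊕ 71) ⊕ 61 = c7 ⊕ 61 = a6
byte 8: (b2 ⊕ c8) ⊕ 69 = 7a ⊕ 69 = 13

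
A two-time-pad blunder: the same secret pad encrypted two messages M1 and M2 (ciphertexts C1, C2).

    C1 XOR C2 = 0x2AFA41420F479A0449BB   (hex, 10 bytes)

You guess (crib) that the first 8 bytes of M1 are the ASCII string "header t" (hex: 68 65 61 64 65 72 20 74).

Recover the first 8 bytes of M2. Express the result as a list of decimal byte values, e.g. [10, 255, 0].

[66, 159, 32, 38, 106, 53, 186, 112]

Since C1 ⊕ C2 = M1 ⊕ M2, XORing with the guessed M1 bytes yields the corresponding M2 bytes: M2 = (C1 ⊕ C2) ⊕ M1.
byte 0: 2a ^ 68 = 42
byte 1: fa ^ 65 = 9f
byte 2: 41 ^ 61 = 20
byte 3: 42 ^ 64 = 26
byte 4: 0f ^ 65 = 6a
byte 5: 47 ^ 72 = 35
byte 6: 9a ^ 20 = ba
byte 7: 04 ^ 74 = 70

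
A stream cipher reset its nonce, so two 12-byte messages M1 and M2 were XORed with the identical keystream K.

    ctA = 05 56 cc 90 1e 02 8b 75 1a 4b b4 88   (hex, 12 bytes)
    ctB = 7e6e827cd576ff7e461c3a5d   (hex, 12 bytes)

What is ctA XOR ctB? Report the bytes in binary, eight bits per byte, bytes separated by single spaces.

01111011 00111000 01001110 11101100 11001011 01110100 01110100 00001011 01011100 01010111 10001110 11010101

ctA ⊕ ctB = (M1 ⊕ K) ⊕ (M2 ⊕ K) = M1 ⊕ M2 — the shared key cancels under XOR.
byte 0: 05 xor 7e = 7b
byte 1: 56 xor 6e = 38
byte 2: cc xor 82 = 4e
byte 3: 90 xor 7c = ec
byte 4: 1e xor d5 = cb
byte 5: 02 xor 76 = 74
byte 6: 8b xor ff = 74
byte 7: 75 xor 7e = 0b
byte 8: 1a xor 46 = 5c
byte 9: 4b xor 1c = 57
byte 10: b4 xor 3a = 8e
byte 11: 88 xor 5d = d5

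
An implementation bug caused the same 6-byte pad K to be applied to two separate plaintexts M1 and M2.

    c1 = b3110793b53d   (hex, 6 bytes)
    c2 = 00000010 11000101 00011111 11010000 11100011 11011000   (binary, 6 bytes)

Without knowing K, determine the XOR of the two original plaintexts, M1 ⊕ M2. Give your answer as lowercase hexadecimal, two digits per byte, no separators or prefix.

c1 ⊕ c2 = (M1 ⊕ K) ⊕ (M2 ⊕ K) = M1 ⊕ M2 — the shared key cancels under XOR.
10110011 xor 00000010 = 10110001
00010001 xor 11000101 = 11010100
00000111 xor 00011111 = 00011000
10010011 xor 11010000 = 01000011
10110101 xor 11100011 = 01010110
00111101 xor 11011000 = 11100101

b1d4184356e5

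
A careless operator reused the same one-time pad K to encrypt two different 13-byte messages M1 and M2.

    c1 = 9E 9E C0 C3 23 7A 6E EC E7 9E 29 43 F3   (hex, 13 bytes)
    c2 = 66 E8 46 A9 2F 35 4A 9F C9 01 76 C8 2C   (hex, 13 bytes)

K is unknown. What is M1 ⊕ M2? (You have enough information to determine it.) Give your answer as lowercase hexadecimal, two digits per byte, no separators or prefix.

c1 ⊕ c2 = (M1 ⊕ K) ⊕ (M2 ⊕ K) = M1 ⊕ M2 — the shared key cancels under XOR.
byte 0: 9e XOR 66 = f8
byte 1: 9e XOR e8 = 76
byte 2: c0 XOR 46 = 86
byte 3: c3 XOR a9 = 6a
byte 4: 23 XOR 2f = 0c
byte 5: 7a XOR 35 = 4f
byte 6: 6e XOR 4a = 24
byte 7: ec XOR 9f = 73
byte 8: e7 XOR c9 = 2e
byte 9: 9e XOR 01 = 9f
byte 10: 29 XOR 76 = 5f
byte 11: 43 XOR c8 = 8b
byte 12: f3 XOR 2c = df

f876866a0c4f24732e9f5f8bdf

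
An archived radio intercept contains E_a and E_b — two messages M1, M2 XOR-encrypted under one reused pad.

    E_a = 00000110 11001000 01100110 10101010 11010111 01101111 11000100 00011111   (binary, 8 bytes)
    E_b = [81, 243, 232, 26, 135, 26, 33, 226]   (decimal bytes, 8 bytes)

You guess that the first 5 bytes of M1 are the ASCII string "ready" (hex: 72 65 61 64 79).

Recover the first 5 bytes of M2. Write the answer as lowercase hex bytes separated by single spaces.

25 5e ef d4 29

First, E_a ⊕ E_b = (M1 ⊕ K) ⊕ (M2 ⊕ K) = M1 ⊕ M2, so the key drops out. Then M2 = (M1 ⊕ M2) ⊕ M1 over the first 5 bytes.
byte 0: (06 xor 51) xor 72 = 57 xor 72 = 25
byte 1: (c8 xor f3) xor 65 = 3b xor 65 = 5e
byte 2: (66 xor e8) xor 61 = 8e xor 61 = ef
byte 3: (aa xor 1a) xor 64 = b0 xor 64 = d4
byte 4: (d7 xor 87) xor 79 = 50 xor 79 = 29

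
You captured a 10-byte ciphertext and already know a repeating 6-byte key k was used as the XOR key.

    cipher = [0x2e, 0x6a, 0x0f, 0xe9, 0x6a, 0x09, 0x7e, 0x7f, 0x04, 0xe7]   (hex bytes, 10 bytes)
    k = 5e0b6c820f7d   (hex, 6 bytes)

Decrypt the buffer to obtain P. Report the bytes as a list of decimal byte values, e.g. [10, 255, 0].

[112, 97, 99, 107, 101, 116, 32, 116, 104, 101]

The 6-byte key repeats, so the effective keystream is 5e 0b 6c 82 0f 7d 5e 0b 6c 82.
byte 0: 2e ⊕ 5e = 70
byte 1: 6a ⊕ 0b = 61
byte 2: 0f ⊕ 6c = 63
byte 3: e9 ⊕ 82 = 6b
byte 4: 6a ⊕ 0f = 65
byte 5: 09 ⊕ 7d = 74
byte 6: 7e ⊕ 5e = 20
byte 7: 7f ⊕ 0b = 74
byte 8: 04 ⊕ 6c = 68
byte 9: e7 ⊕ 82 = 65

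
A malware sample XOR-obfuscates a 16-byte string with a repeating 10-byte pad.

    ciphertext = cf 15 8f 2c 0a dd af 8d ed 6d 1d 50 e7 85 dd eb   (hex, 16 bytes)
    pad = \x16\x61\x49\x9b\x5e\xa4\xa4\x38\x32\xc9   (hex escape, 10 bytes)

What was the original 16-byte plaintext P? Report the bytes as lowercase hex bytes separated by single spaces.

d9 74 c6 b7 54 79 0b b5 df a4 0b 31 ae 1e 83 4f

The 10-byte key repeats, so the effective keystream is 16 61 49 9b 5e a4 a4 38 32 c9 16 61 49 9b 5e a4.
byte 0: 207 ⊕  22 = 217
byte 1:  21 ⊕  97 = 116
byte 2: 143 ⊕  73 = 198
byte 3:  44 ⊕ 155 = 183
byte 4:  10 ⊕  94 =  84
byte 5: 221 ⊕ 164 = 121
byte 6: 175 ⊕ 164 =  11
byte 7: 141 ⊕  56 = 181
byte 8: 237 ⊕  50 = 223
byte 9: 109 ⊕ 201 = 164
byte 10:  29 ⊕  22 =  11
byte 11:  80 ⊕  97 =  49
byte 12: 231 ⊕  73 = 174
byte 13: 133 ⊕ 155 =  30
byte 14: 221 ⊕  94 = 131
byte 15: 235 ⊕ 164 =  79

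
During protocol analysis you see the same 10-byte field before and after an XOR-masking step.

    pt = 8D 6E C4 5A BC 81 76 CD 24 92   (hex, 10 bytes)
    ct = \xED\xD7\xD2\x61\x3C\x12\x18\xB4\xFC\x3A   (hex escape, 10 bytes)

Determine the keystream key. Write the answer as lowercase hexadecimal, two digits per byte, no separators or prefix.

60b9163b80936e79d8a8

Since ct = pt ⊕ key, XORing both sides with pt gives key = pt ⊕ ct.
byte 0: 10001101 xor 11101101 = 01100000
byte 1: 01101110 xor 11010111 = 10111001
byte 2: 11000100 xor 11010010 = 00010110
byte 3: 01011010 xor 01100001 = 00111011
byte 4: 10111100 xor 00111100 = 10000000
byte 5: 10000001 xor 00010010 = 10010011
byte 6: 01110110 xor 00011000 = 01101110
byte 7: 11001101 xor 10110100 = 01111001
byte 8: 00100100 xor 11111100 = 11011000
byte 9: 10010010 xor 00111010 = 10101000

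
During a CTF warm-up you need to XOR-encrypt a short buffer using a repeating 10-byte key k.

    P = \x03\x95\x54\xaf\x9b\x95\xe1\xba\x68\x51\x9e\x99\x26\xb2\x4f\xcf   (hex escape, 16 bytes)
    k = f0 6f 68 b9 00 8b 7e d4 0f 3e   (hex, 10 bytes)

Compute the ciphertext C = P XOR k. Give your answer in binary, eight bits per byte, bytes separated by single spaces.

The 10-byte key repeats, so the effective keystream is f0 6f 68 b9 00 8b 7e d4 0f 3e f0 6f 68 b9 00 8b.
byte 0: 03 ^ f0 = f3
byte 1: 95 ^ 6f = fa
byte 2: 54 ^ 68 = 3c
byte 3: af ^ b9 = 16
byte 4: 9b ^ 00 = 9b
byte 5: 95 ^ 8b = 1e
byte 6: e1 ^ 7e = 9f
byte 7: ba ^ d4 = 6e
byte 8: 68 ^ 0f = 67
byte 9: 51 ^ 3e = 6f
byte 10: 9e ^ f0 = 6e
byte 11: 99 ^ 6f = f6
byte 12: 26 ^ 68 = 4e
byte 13: b2 ^ b9 = 0b
byte 14: 4f ^ 00 = 4f
byte 15: cf ^ 8b = 44

11110011 11111010 00111100 00010110 10011011 00011110 10011111 01101110 01100111 01101111 01101110 11110110 01001110 00001011 01001111 01000100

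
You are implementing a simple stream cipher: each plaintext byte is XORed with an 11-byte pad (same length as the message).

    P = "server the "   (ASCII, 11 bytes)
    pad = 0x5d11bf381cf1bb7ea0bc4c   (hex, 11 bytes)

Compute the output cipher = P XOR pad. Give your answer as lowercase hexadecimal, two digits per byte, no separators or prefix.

2e74cd4e79839b0ac8d96c

73 ⊕ 5d = 2e
65 ⊕ 11 = 74
72 ⊕ bf = cd
76 ⊕ 38 = 4e
65 ⊕ 1c = 79
72 ⊕ f1 = 83
20 ⊕ bb = 9b
74 ⊕ 7e = 0a
68 ⊕ a0 = c8
65 ⊕ bc = d9
20 ⊕ 4c = 6c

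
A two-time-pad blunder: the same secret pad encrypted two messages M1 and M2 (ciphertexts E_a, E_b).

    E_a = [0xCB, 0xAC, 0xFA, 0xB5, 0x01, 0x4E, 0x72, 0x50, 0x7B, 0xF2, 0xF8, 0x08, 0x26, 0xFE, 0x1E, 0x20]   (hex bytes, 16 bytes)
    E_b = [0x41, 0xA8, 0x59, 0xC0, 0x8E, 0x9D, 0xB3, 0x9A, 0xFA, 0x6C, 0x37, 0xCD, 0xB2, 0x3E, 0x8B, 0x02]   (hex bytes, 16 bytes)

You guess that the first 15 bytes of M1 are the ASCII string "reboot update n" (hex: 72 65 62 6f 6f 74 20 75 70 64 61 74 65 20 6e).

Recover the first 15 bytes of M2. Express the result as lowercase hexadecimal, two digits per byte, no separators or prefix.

First, E_a ⊕ E_b = (M1 ⊕ K) ⊕ (M2 ⊕ K) = M1 ⊕ M2, so the key drops out. Then M2 = (M1 ⊕ M2) ⊕ M1 over the first 15 bytes.
byte 0: (cb XOR 41) XOR 72 = 8a XOR 72 = f8
byte 1: (ac XOR a8) XOR 65 = 04 XOR 65 = 61
byte 2: (fa XOR 59) XOR 62 = a3 XOR 62 = c1
byte 3: (b5 XOR c0) XOR 6f = 75 XOR 6f = 1a
byte 4: (01 XOR 8e) XOR 6f = 8f XOR 6f = e0
byte 5: (4e XOR 9d) XOR 74 = d3 XOR 74 = a7
byte 6: (72 XOR b3) XOR 20 = c1 XOR 20 = e1
byte 7: (50 XOR 9a) XOR 75 = ca XOR 75 = bf
byte 8: (7b XOR fa) XOR 70 = 81 XOR 70 = f1
byte 9: (f2 XOR 6c) XOR 64 = 9e XOR 64 = fa
byte 10: (f8 XOR 37) XOR 61 = cf XOR 61 = ae
byte 11: (08 XOR cd) XOR 74 = c5 XOR 74 = b1
byte 12: (26 XOR b2) XOR 65 = 94 XOR 65 = f1
byte 13: (fe XOR 3e) XOR 20 = c0 XOR 20 = e0
byte 14: (1e XOR 8b) XOR 6e = 95 XOR 6e = fb

f861c11ae0a7e1bff1faaeb1f1e0fb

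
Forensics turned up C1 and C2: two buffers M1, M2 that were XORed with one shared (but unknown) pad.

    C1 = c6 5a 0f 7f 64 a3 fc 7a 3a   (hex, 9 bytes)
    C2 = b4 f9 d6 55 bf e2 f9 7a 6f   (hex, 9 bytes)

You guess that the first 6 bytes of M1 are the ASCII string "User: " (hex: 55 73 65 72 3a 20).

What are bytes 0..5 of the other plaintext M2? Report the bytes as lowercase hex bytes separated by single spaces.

First, C1 ⊕ C2 = (M1 ⊕ K) ⊕ (M2 ⊕ K) = M1 ⊕ M2, so the key drops out. Then M2 = (M1 ⊕ M2) ⊕ M1 over the first 6 bytes.
byte 0: (c6 ⊕ b4) ⊕ 55 = 72 ⊕ 55 = 27
byte 1: (5a ⊕ f9) ⊕ 73 = a3 ⊕ 73 = d0
byte 2: (0f ⊕ d6) ⊕ 65 = d9 ⊕ 65 = bc
byte 3: (7f ⊕ 55) ⊕ 72 = 2a ⊕ 72 = 58
byte 4: (64 ⊕ bf) ⊕ 3a = db ⊕ 3a = e1
byte 5: (a3 ⊕ e2) ⊕ 20 = 41 ⊕ 20 = 61

27 d0 bc 58 e1 61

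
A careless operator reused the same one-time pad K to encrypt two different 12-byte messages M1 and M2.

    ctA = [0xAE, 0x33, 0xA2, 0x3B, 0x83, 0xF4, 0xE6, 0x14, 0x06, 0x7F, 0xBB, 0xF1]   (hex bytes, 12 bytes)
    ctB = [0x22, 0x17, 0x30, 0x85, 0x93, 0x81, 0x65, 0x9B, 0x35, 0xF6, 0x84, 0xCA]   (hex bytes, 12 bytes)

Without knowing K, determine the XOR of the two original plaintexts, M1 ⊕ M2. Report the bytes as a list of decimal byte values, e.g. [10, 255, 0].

ctA ⊕ ctB = (M1 ⊕ K) ⊕ (M2 ⊕ K) = M1 ⊕ M2 — the shared key cancels under XOR.
ae XOR 22 = 8c
33 XOR 17 = 24
a2 XOR 30 = 92
3b XOR 85 = be
83 XOR 93 = 10
f4 XOR 81 = 75
e6 XOR 65 = 83
14 XOR 9b = 8f
06 XOR 35 = 33
7f XOR f6 = 89
bb XOR 84 = 3f
f1 XOR ca = 3b

[140, 36, 146, 190, 16, 117, 131, 143, 51, 137, 63, 59]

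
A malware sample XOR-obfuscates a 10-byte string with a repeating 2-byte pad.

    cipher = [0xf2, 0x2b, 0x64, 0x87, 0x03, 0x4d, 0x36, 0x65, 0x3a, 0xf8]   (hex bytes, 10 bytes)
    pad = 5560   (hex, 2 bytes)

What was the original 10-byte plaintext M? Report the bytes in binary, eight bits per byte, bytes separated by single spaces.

10100111 01001011 00110001 11100111 01010110 00101101 01100011 00000101 01101111 10011000

The 2-byte key repeats, so the effective keystream is 55 60 55 60 55 60 55 60 55 60.
byte 0: 242 XOR  85 = 167
byte 1:  43 XOR  96 =  75
byte 2: 100 XOR  85 =  49
byte 3: 135 XOR  96 = 231
byte 4:   3 XOR  85 =  86
byte 5:  77 XOR  96 =  45
byte 6:  54 XOR  85 =  99
byte 7: 101 XOR  96 =   5
byte 8:  58 XOR  85 = 111
byte 9: 248 XOR  96 = 152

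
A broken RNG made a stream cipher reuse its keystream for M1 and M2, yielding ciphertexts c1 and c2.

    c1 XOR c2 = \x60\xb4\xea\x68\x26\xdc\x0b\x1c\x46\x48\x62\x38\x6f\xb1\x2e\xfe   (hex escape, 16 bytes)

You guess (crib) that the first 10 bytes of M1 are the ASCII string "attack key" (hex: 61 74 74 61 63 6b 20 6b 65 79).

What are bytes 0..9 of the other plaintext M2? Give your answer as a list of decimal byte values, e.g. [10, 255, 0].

[1, 192, 158, 9, 69, 183, 43, 119, 35, 49]

Since c1 ⊕ c2 = M1 ⊕ M2, XORing with the guessed M1 bytes yields the corresponding M2 bytes: M2 = (c1 ⊕ c2) ⊕ M1.
60 ⊕ 61 = 01
b4 ⊕ 74 = c0
ea ⊕ 74 = 9e
68 ⊕ 61 = 09
26 ⊕ 63 = 45
dc ⊕ 6b = b7
0b ⊕ 20 = 2b
1c ⊕ 6b = 77
46 ⊕ 65 = 23
48 ⊕ 79 = 31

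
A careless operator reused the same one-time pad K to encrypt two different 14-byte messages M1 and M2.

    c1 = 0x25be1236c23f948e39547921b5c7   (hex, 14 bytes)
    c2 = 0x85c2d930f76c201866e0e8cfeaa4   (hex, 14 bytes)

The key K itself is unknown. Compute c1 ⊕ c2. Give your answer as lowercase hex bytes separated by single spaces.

a0 7c cb 06 35 53 b4 96 5f b4 91 ee 5f 63

c1 ⊕ c2 = (M1 ⊕ K) ⊕ (M2 ⊕ K) = M1 ⊕ M2 — the shared key cancels under XOR.
 37 XOR 133 = 160
190 XOR 194 = 124
 18 XOR 217 = 203
 54 XOR  48 =   6
194 XOR 247 =  53
 63 XOR 108 =  83
148 XOR  32 = 180
142 XOR  24 = 150
 57 XOR 102 =  95
 84 XOR 224 = 180
121 XOR 232 = 145
 33 XOR 207 = 238
181 XOR 234 =  95
199 XOR 164 =  99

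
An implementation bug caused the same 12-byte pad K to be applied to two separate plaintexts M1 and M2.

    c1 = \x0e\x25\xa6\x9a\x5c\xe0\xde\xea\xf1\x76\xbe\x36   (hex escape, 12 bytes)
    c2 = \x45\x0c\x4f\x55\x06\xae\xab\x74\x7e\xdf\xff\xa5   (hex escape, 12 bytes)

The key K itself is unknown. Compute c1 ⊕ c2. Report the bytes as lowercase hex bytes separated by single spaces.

4b 29 e9 cf 5a 4e 75 9e 8f a9 41 93

c1 ⊕ c2 = (M1 ⊕ K) ⊕ (M2 ⊕ K) = M1 ⊕ M2 — the shared key cancels under XOR.
0e ⊕ 45 = 4b
25 ⊕ 0c = 29
a6 ⊕ 4f = e9
9a ⊕ 55 = cf
5c ⊕ 06 = 5a
e0 ⊕ ae = 4e
de ⊕ ab = 75
ea ⊕ 74 = 9e
f1 ⊕ 7e = 8f
76 ⊕ df = a9
be ⊕ ff = 41
36 ⊕ a5 = 93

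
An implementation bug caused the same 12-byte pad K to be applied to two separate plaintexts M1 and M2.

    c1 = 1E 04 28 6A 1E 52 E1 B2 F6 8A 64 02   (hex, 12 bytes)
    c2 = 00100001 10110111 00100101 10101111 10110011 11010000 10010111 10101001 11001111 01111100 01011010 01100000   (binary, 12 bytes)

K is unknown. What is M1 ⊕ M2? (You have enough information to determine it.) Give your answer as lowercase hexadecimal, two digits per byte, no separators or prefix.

3fb30dc5ad82761b39f63e62

c1 ⊕ c2 = (M1 ⊕ K) ⊕ (M2 ⊕ K) = M1 ⊕ M2 — the shared key cancels under XOR.
byte 0: 1e XOR 21 = 3f
byte 1: 04 XOR b7 = b3
byte 2: 28 XOR 25 = 0d
byte 3: 6a XOR af = c5
byte 4: 1e XOR b3 = ad
byte 5: 52 XOR d0 = 82
byte 6: e1 XOR 97 = 76
byte 7: b2 XOR a9 = 1b
byte 8: f6 XOR cf = 39
byte 9: 8a XOR 7c = f6
byte 10: 64 XOR 5a = 3e
byte 11: 02 XOR 60 = 62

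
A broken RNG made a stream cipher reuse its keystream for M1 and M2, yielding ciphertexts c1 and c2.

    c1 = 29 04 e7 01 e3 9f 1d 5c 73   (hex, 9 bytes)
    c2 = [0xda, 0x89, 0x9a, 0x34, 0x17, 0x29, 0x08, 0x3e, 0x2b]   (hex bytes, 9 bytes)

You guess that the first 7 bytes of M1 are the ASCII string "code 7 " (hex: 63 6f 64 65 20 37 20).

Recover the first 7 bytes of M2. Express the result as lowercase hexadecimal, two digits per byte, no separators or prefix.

First, c1 ⊕ c2 = (M1 ⊕ K) ⊕ (M2 ⊕ K) = M1 ⊕ M2, so the key drops out. Then M2 = (M1 ⊕ M2) ⊕ M1 over the first 7 bytes.
byte 0: (29 ⊕ da) ⊕ 63 = f3 ⊕ 63 = 90
byte 1: (04 ⊕ 89) ⊕ 6f = 8d ⊕ 6f = e2
byte 2: (e7 ⊕ 9a) ⊕ 64 = 7d ⊕ 64 = 19
byte 3: (01 ⊕ 34) ⊕ 65 = 35 ⊕ 65 = 50
byte 4: (e3 ⊕ 17) ⊕ 20 = f4 ⊕ 20 = d4
byte 5: (9f ⊕ 29) ⊕ 37 = b6 ⊕ 37 = 81
byte 6: (1d ⊕ 08) ⊕ 20 = 15 ⊕ 20 = 35

90e21950d48135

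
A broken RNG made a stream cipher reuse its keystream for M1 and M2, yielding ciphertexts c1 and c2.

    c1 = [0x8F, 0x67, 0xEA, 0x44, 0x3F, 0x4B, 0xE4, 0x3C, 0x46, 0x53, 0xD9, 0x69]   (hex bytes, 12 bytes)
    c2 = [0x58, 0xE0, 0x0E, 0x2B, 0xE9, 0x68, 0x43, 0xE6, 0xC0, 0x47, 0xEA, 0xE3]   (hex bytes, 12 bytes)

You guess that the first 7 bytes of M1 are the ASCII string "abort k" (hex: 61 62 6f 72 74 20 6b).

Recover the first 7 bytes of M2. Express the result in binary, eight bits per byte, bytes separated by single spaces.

First, c1 ⊕ c2 = (M1 ⊕ K) ⊕ (M2 ⊕ K) = M1 ⊕ M2, so the key drops out. Then M2 = (M1 ⊕ M2) ⊕ M1 over the first 7 bytes.
byte 0: (8f ⊕ 58) ⊕ 61 = d7 ⊕ 61 = b6
byte 1: (67 ⊕ e0) ⊕ 62 = 87 ⊕ 62 = e5
byte 2: (ea ⊕ 0e) ⊕ 6f = e4 ⊕ 6f = 8b
byte 3: (44 ⊕ 2b) ⊕ 72 = 6f ⊕ 72 = 1d
byte 4: (3f ⊕ e9) ⊕ 74 = d6 ⊕ 74 = a2
byte 5: (4b ⊕ 68) ⊕ 20 = 23 ⊕ 20 = 03
byte 6: (e4 ⊕ 43) ⊕ 6b = a7 ⊕ 6b = cc

10110110 11100101 10001011 00011101 10100010 00000011 11001100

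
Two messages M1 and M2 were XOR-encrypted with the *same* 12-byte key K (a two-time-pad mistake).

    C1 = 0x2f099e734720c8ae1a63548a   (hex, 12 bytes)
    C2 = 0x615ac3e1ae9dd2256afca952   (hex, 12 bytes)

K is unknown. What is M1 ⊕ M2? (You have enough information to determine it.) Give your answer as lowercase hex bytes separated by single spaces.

C1 ⊕ C2 = (M1 ⊕ K) ⊕ (M2 ⊕ K) = M1 ⊕ M2 — the shared key cancels under XOR.
2f xor 61 = 4e
09 xor 5a = 53
9e xor c3 = 5d
73 xor e1 = 92
47 xor ae = e9
20 xor 9d = bd
c8 xor d2 = 1a
ae xor 25 = 8b
1a xor 6a = 70
63 xor fc = 9f
54 xor a9 = fd
8a xor 52 = d8

4e 53 5d 92 e9 bd 1a 8b 70 9f fd d8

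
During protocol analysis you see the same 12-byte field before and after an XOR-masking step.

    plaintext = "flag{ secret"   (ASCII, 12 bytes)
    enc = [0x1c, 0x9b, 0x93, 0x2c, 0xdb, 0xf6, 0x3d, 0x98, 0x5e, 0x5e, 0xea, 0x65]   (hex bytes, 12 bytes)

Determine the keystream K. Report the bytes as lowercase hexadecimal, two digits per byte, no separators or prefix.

7af7f24ba0d64efd3d2c8f11

Since enc = plaintext ⊕ K, XORing both sides with plaintext gives K = plaintext ⊕ enc.
01100110 ⊕ 00011100 = 01111010
01101100 ⊕ 10011011 = 11110111
01100001 ⊕ 10010011 = 11110010
01100111 ⊕ 00101100 = 01001011
01111011 ⊕ 11011011 = 10100000
00100000 ⊕ 11110110 = 11010110
01110011 ⊕ 00111101 = 01001110
01100101 ⊕ 10011000 = 11111101
01100011 ⊕ 01011110 = 00111101
01110010 ⊕ 01011110 = 00101100
01100101 ⊕ 11101010 = 10001111
01110100 ⊕ 01100101 = 00010001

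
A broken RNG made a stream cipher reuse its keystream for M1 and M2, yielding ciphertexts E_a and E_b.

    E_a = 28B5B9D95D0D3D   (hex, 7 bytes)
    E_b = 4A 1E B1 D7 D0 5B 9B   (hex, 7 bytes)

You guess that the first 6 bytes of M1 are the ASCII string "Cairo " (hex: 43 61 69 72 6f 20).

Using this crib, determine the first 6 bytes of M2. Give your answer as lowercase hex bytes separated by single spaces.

21 ca 61 7c e2 76

First, E_a ⊕ E_b = (M1 ⊕ K) ⊕ (M2 ⊕ K) = M1 ⊕ M2, so the key drops out. Then M2 = (M1 ⊕ M2) ⊕ M1 over the first 6 bytes.
byte 0: (28 ⊕ 4a) ⊕ 43 = 62 ⊕ 43 = 21
byte 1: (b5 ⊕ 1e) ⊕ 61 = ab ⊕ 61 = ca
byte 2: (b9 ⊕ b1) ⊕ 69 = 08 ⊕ 69 = 61
byte 3: (d9 ⊕ d7) ⊕ 72 = 0e ⊕ 72 = 7c
byte 4: (5d ⊕ d0) ⊕ 6f = 8d ⊕ 6f = e2
byte 5: (0d ⊕ 5b) ⊕ 20 = 56 ⊕ 20 = 76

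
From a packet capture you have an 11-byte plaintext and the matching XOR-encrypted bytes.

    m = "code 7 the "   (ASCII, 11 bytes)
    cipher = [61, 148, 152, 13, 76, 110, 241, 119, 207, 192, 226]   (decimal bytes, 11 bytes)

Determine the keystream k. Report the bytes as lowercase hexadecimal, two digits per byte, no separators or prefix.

5efbfc686c59d103a7a5c2

Since cipher = m ⊕ k, XORing both sides with m gives k = m ⊕ cipher.
63 XOR 3d = 5e
6f XOR 94 = fb
64 XOR 98 = fc
65 XOR 0d = 68
20 XOR 4c = 6c
37 XOR 6e = 59
20 XOR f1 = d1
74 XOR 77 = 03
68 XOR cf = a7
65 XOR c0 = a5
20 XOR e2 = c2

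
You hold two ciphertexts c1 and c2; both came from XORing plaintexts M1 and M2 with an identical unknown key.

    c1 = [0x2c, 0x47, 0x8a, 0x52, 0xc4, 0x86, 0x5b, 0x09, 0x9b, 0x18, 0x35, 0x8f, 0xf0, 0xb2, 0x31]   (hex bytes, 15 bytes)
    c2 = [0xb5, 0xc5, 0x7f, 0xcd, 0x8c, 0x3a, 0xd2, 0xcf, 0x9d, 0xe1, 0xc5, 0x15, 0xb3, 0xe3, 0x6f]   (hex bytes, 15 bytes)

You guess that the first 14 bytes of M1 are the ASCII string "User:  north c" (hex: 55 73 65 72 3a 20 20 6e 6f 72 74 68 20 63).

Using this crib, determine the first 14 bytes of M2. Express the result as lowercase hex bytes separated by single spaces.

cc f1 90 ed 72 9c a9 a8 69 8b 84 f2 63 32

First, c1 ⊕ c2 = (M1 ⊕ K) ⊕ (M2 ⊕ K) = M1 ⊕ M2, so the key drops out. Then M2 = (M1 ⊕ M2) ⊕ M1 over the first 14 bytes.
byte 0: (2c ⊕ b5) ⊕ 55 = 99 ⊕ 55 = cc
byte 1: (47 ⊕ c5) ⊕ 73 = 82 ⊕ 73 = f1
byte 2: (8a ⊕ 7f) ⊕ 65 = f5 ⊕ 65 = 90
byte 3: (52 ⊕ cd) ⊕ 72 = 9f ⊕ 72 = ed
byte 4: (c4 ⊕ 8c) ⊕ 3a = 48 ⊕ 3a = 72
byte 5: (86 ⊕ 3a) ⊕ 20 = bc ⊕ 20 = 9c
byte 6: (5b ⊕ d2) ⊕ 20 = 89 ⊕ 20 = a9
byte 7: (09 ⊕ cf) ⊕ 6e = c6 ⊕ 6e = a8
byte 8: (9b ⊕ 9d) ⊕ 6f = 06 ⊕ 6f = 69
byte 9: (18 ⊕ e1) ⊕ 72 = f9 ⊕ 72 = 8b
byte 10: (35 ⊕ c5) ⊕ 74 = f0 ⊕ 74 = 84
byte 11: (8f ⊕ 15) ⊕ 68 = 9a ⊕ 68 = f2
byte 12: (f0 ⊕ b3) ⊕ 20 = 43 ⊕ 20 = 63
byte 13: (b2 ⊕ e3) ⊕ 63 = 51 ⊕ 63 = 32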